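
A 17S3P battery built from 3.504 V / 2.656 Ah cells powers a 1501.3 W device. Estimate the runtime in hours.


Step 1: E_pack = Ns * V_cell * Np * C_cell = 17 * 3.504 * 3 * 2.656 = 474.64 Wh
Step 2: t = E_pack / P = 474.64 / 1501.3 = 0.3162 hr

0.3162 hr


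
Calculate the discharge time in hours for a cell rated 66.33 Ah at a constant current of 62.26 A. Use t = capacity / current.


Runtime = 66.33 Ah / 62.26 A = 1.065 hr

1.065 hr


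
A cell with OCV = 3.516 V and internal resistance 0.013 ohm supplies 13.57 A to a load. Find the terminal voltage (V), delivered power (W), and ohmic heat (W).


Step 1: V_terminal = OCV - I*R = 3.516 - 13.57 * 0.013 = 3.3396 V
Step 2: P_out = V_terminal * I = 3.3396 * 13.57 = 45.32 W
Step 3: Q = I^2 * R = 13.57^2 * 0.013 = 2.394 W

V=3.3396 V, P=45.32 W, Q=2.394 W


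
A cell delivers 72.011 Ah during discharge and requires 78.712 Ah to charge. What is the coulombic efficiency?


eta_c = Q_dis / Q_chg * 100 = 72.011 / 78.712 * 100 = 91.49%

91.49%


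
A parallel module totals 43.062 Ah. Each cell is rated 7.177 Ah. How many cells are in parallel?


n = C_total / C_cell = 43.062 / 7.177 = 6

6


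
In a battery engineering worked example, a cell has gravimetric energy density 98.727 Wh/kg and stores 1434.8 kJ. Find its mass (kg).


Convert: E = 1434.8 kJ = 398.56 Wh
m = E / ED = 398.56 / 98.727 = 4.037 kg

4.037 kg


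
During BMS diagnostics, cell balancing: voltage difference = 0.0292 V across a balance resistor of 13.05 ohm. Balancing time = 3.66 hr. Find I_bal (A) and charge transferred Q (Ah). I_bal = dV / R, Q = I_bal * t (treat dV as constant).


I_bal = dV / R = 0.0292 / 13.05 = 0.0022375 A
Q = I_bal * t = 0.0022375 * 3.66 = 0.008189 Ah

I=0.0022375 A, Q=0.008189 Ah


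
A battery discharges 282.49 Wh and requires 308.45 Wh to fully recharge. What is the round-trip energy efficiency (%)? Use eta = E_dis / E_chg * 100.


eta_e = E_dis / E_chg * 100 = 282.49 / 308.45 * 100 = 91.58%

91.58%


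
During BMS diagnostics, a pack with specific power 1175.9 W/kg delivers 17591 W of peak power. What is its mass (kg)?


m = P / SP = 17591 / 1175.9 = 14.96 kg

14.96 kg


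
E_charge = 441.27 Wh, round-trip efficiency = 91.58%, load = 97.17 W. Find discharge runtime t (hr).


Step 1: E_discharge = eta/100 * E_charge = 91.58/100 * 441.27 = 404.12 Wh
Step 2: t = E_discharge / P = 404.12 / 97.17 = 4.159 hr

4.159 hr


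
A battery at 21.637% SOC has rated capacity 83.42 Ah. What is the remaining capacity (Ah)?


remaining = SOC / 100 * total = 21.637 / 100 * 83.42 = 18.05 Ah

18.05 Ah


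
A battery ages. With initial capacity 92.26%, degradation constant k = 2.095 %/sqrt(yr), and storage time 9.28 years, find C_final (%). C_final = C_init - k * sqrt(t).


sqrt(t) = sqrt(9.28) = 3.0463
C_final = 92.26 - 2.095 * 3.0463 = 85.88%

85.88%


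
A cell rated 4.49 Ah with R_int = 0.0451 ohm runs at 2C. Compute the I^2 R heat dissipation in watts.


Step 1: I = C_rate * capacity = 2 * 4.49 = 8.98 A
Step 2: Q = I^2 * R = 8.98^2 * 0.0451 = 80.64 * 0.0451 = 3.637 W

3.637 W


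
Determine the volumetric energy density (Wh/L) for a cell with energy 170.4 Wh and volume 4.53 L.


Volumetric ED = 170.4 Wh / 4.53 L = 37.62 Wh/L

37.62 Wh/L


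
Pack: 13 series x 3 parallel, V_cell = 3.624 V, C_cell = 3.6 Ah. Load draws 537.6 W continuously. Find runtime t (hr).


Step 1: E_pack = Ns * V_cell * Np * C_cell = 13 * 3.624 * 3 * 3.6 = 508.81 Wh
Step 2: t = E_pack / P = 508.81 / 537.6 = 0.9464 hr

0.9464 hr


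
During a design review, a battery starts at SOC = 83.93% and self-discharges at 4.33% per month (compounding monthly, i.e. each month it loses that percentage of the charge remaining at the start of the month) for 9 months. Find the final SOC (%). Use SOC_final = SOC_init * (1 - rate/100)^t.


decay = (1 - 4.33/100)^9 = 0.6714
SOC_final = 83.93 * 0.6714 = 56.35%

56.35%


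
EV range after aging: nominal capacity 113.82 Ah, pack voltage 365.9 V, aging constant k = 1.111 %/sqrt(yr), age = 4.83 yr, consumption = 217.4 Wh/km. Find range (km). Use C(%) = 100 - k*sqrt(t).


Step 1: capacity retention = 100 - 1.111 * sqrt(4.83) = 100 - 1.111 * 2.1977 = 97.558%
Step 2: C_now = 113.82 * 97.558/100 = 111.04 Ah
Step 3: E_pack = V * C_now = 365.9 * 111.04 = 40630 Wh
Step 4: range = E_pack / consumption = 40630 / 217.4 = 186.9 km

186.9 km


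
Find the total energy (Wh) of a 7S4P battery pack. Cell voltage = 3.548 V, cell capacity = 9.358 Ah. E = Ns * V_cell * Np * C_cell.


E = Ns * Vcell * Np * Ccell = 7 * 3.548 * 4 * 9.358 = 929.7 Wh

929.7 Wh


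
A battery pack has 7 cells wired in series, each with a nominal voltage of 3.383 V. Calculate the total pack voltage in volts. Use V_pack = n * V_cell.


With 7 cells in series at 3.383 V each, V_pack = 23.681 V

23.681 V


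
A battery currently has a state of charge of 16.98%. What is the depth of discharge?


DOD = 100 - SOC = 100 - 16.98 = 83.02%

83.02%


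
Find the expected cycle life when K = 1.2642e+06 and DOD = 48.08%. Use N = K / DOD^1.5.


DOD^1.5 = 333.39
N = K / DOD^1.5 = 1.2642e+06 / 333.39 = 3792

3792 cycles


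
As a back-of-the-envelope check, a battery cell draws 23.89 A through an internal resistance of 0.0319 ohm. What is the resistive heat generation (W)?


Q = I^2 * R = 23.89^2 * 0.0319 = 18.21 W

18.21 W


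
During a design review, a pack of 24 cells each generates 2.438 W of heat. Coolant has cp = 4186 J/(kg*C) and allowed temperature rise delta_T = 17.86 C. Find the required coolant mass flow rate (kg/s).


Step 1: Total heat Q = 24 * 2.438 W = 58.512 W
Step 2: denom = cp * dT = 4186 * 17.86 = 74762
Step 3: m_dot = 58.512 / 74762 = 7.826e-04 kg/s

7.826e-04 kg/s


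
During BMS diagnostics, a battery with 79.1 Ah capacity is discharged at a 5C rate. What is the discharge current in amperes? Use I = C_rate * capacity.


I = C_rate * capacity = 5 * 79.1 = 395.5 A

395.5 A


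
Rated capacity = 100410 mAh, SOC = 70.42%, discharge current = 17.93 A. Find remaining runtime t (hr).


Convert: C_total = 100410 mAh = 100.41 Ah
Step 1: remaining = SOC/100 * C_total = 70.42/100 * 100.41 = 70.709 Ah
Step 2: t = remaining / I = 70.709 / 17.93 = 3.944 hr

3.944 hr


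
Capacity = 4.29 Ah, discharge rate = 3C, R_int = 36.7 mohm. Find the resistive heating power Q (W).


Convert: R = 36.7 mohm = 0.0367 ohm
Step 1: I = C_rate * capacity = 3 * 4.29 = 12.87 A
Step 2: Q = I^2 * R = 12.87^2 * 0.0367 = 165.64 * 0.0367 = 6.079 W

6.079 W


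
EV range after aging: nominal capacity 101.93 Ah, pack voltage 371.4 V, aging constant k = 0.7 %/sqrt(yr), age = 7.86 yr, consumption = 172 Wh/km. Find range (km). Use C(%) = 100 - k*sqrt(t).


Step 1: capacity retention = 100 - 0.7 * sqrt(7.86) = 100 - 0.7 * 2.8036 = 98.037%
Step 2: C_now = 101.93 * 98.037/100 = 99.929 Ah
Step 3: E_pack = V * C_now = 371.4 * 99.929 = 37114 Wh
Step 4: range = E_pack / consumption = 37114 / 172 = 215.8 km

215.8 km


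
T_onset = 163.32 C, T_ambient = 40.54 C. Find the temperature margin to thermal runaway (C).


Safety margin = 163.32 C - 40.54 C = 122.78 C

122.78 C


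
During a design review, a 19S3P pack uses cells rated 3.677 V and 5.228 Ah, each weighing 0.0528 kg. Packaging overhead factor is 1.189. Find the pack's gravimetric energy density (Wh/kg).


Step 1: V_pack = 19 * 3.677 = 69.863 V
Step 2: C_pack = 3 * 5.228 = 15.684 Ah
Step 3: E_pack = V_pack * C_pack = 69.863 * 15.684 = 1095.7 Wh
Step 4: m_pack = 19 * 3 * 0.0528 * 1.189 = 3.5784 kg
Step 5: ED = E_pack / m_pack = 1095.7 / 3.5784 = 306.2 Wh/kg

306.2 Wh/kg


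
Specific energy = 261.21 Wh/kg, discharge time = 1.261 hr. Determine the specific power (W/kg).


P_specific = E / t = 261.21 / 1.261 = 207.1 W/kg

207.1 W/kg


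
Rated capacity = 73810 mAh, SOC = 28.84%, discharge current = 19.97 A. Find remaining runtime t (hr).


Convert: C_total = 73810 mAh = 73.81 Ah
Step 1: remaining = SOC/100 * C_total = 28.84/100 * 73.81 = 21.287 Ah
Step 2: t = remaining / I = 21.287 / 19.97 = 1.066 hr

1.066 hr


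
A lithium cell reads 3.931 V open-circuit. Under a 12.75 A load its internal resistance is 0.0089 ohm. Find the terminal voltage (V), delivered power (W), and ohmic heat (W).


Step 1: V_terminal = OCV - I*R = 3.931 - 12.75 * 0.0089 = 3.8175 V
Step 2: P_out = V_terminal * I = 3.8175 * 12.75 = 48.67 W
Step 3: Q = I^2 * R = 12.75^2 * 0.0089 = 1.447 W

V=3.8175 V, P=48.67 W, Q=1.447 W


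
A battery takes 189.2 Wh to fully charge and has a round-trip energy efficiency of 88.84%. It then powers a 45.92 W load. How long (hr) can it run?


Step 1: E_discharge = eta/100 * E_charge = 88.84/100 * 189.2 = 168.09 Wh
Step 2: t = E_discharge / P = 168.09 / 45.92 = 3.660 hr

3.660 hr


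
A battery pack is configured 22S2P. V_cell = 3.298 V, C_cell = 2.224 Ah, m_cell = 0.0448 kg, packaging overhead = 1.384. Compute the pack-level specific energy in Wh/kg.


Step 1: V_pack = 22 * 3.298 = 72.556 V
Step 2: C_pack = 2 * 2.224 = 4.448 Ah
Step 3: E_pack = V_pack * C_pack = 72.556 * 4.448 = 322.73 Wh
Step 4: m_pack = 22 * 2 * 0.0448 * 1.384 = 2.7281 kg
Step 5: ED = E_pack / m_pack = 322.73 / 2.7281 = 118.3 Wh/kg

118.3 Wh/kg


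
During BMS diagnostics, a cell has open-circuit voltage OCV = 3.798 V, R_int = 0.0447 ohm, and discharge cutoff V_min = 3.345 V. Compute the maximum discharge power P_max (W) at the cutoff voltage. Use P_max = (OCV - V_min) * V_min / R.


P_max = (OCV - V_min) * V_min / R = (3.798 - 3.345) * 3.345 / 0.0447 = 0.453 * 3.345 / 0.0447 = 33.90 W

33.90 W


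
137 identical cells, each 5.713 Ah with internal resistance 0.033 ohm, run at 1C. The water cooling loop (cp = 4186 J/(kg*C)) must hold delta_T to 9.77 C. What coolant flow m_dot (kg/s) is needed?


Step 1: I = 1 * 5.713 = 5.713 A
Step 2: Q_cell = I^2 * R = 5.713^2 * 0.033 = 1.0771 W
Step 3: Q_total = 137 * 1.0771 = 147.56 W
Step 4: m_dot = Q_total / (cp * dT) = 147.56 / (4186 * 9.77) = 0.003608 kg/s

0.003608 kg/s


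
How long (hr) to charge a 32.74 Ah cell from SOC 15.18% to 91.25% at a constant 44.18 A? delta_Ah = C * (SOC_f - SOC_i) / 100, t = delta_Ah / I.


delta_Ah = 32.74 * (91.25 - 15.18) / 100 = 24.905 Ah
t = delta_Ah / I = 24.905 / 44.18 = 0.5637 hr

0.5637 hr


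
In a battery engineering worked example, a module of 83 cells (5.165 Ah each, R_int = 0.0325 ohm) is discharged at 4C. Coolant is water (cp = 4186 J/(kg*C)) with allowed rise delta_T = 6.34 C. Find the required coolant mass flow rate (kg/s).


Step 1: I = 4 * 5.165 = 20.66 A
Step 2: Q_cell = I^2 * R = 20.66^2 * 0.0325 = 13.872 W
Step 3: Q_total = 83 * 13.872 = 1151.4 W
Step 4: m_dot = Q_total / (cp * dT) = 1151.4 / (4186 * 6.34) = 0.04338 kg/s

0.04338 kg/s


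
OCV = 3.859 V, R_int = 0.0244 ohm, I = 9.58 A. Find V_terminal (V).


V = OCV - I*R = 3.859 - 9.58 * 0.0244 = 3.625 V

3.625 V


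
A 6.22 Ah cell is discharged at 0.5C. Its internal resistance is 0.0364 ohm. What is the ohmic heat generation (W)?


Step 1: I = C_rate * capacity = 0.5 * 6.22 = 3.11 A
Step 2: Q = I^2 * R = 3.11^2 * 0.0364 = 9.6721 * 0.0364 = 0.3521 W

0.3521 W


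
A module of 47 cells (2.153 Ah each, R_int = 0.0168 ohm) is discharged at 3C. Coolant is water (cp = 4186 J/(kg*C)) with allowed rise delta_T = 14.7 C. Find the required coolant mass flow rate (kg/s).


Step 1: I = 3 * 2.153 = 6.459 A
Step 2: Q_cell = I^2 * R = 6.459^2 * 0.0168 = 0.70087 W
Step 3: Q_total = 47 * 0.70087 = 32.941 W
Step 4: m_dot = Q_total / (cp * dT) = 32.941 / (4186 * 14.7) = 5.353e-04 kg/s

5.353e-04 kg/s


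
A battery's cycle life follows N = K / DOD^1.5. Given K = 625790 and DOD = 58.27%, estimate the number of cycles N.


Step 1: DOD^1.5 = 58.27^1.5 = 444.8
Step 2: N = 625790 / 444.8 = 1407 cycles

1407 cycles


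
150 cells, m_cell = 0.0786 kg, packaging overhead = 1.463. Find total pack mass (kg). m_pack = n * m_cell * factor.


m_pack = n * m_cell * overhead = 150 * 0.0786 * 1.463 = 17.25 kg

17.25 kg


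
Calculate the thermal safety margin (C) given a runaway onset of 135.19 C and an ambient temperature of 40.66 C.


Safety margin = 135.19 C - 40.66 C = 94.53 C

94.53 C


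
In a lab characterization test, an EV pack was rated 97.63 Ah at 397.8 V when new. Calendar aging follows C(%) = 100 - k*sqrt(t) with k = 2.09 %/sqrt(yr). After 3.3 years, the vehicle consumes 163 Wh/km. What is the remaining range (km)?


Step 1: capacity retention = 100 - 2.09 * sqrt(3.3) = 100 - 2.09 * 1.8166 = 96.203%
Step 2: C_now = 97.63 * 96.203/100 = 93.923 Ah
Step 3: E_pack = V * C_now = 397.8 * 93.923 = 37363 Wh
Step 4: range = E_pack / consumption = 37363 / 163 = 229.2 km

229.2 km


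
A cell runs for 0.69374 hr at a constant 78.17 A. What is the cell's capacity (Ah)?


C = I * t = 78.17 * 0.69374 = 54.23 Ah

54.23 Ah


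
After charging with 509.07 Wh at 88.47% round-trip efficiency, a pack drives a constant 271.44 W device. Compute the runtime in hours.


Step 1: E_discharge = eta/100 * E_charge = 88.47/100 * 509.07 = 450.37 Wh
Step 2: t = E_discharge / P = 450.37 / 271.44 = 1.659 hr

1.659 hr


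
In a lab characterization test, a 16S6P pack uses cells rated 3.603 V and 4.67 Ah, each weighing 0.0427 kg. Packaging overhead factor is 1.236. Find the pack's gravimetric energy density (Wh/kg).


Step 1: V_pack = 16 * 3.603 = 57.648 V
Step 2: C_pack = 6 * 4.67 = 28.02 Ah
Step 3: E_pack = V_pack * C_pack = 57.648 * 28.02 = 1615.3 Wh
Step 4: m_pack = 16 * 6 * 0.0427 * 1.236 = 5.0666 kg
Step 5: ED = E_pack / m_pack = 1615.3 / 5.0666 = 318.8 Wh/kg

318.8 Wh/kg


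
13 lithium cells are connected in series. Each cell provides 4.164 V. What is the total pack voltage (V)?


With 13 cells in series at 4.164 V each, V_pack = 54.132 V

54.132 V


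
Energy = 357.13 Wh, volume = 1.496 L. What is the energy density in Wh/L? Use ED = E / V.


Volumetric ED = 357.13 Wh / 1.496 L = 238.7 Wh/L

238.7 Wh/L


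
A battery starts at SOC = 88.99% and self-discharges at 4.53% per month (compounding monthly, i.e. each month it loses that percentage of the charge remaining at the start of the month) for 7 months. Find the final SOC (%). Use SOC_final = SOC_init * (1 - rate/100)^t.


decay = (1 - 4.53/100)^7 = 0.72288
SOC_final = 88.99 * 0.72288 = 64.33%

64.33%


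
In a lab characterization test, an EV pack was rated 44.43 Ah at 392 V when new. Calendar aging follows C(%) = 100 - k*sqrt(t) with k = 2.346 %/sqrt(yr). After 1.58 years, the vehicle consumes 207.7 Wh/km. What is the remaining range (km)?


Step 1: capacity retention = 100 - 2.346 * sqrt(1.58) = 100 - 2.346 * 1.257 = 97.051%
Step 2: C_now = 44.43 * 97.051/100 = 43.12 Ah
Step 3: E_pack = V * C_now = 392 * 43.12 = 16903 Wh
Step 4: range = E_pack / consumption = 16903 / 207.7 = 81.38 km

81.38 km


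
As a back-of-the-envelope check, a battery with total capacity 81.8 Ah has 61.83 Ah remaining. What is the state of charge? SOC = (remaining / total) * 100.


SOC = (remaining / total) * 100 = (61.83 / 81.8) * 100 = 75.59%

75.59%


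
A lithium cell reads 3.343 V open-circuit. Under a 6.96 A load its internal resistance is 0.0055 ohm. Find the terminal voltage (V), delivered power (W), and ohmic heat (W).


Step 1: V_terminal = OCV - I*R = 3.343 - 6.96 * 0.0055 = 3.3047 V
Step 2: P_out = V_terminal * I = 3.3047 * 6.96 = 23.00 W
Step 3: Q = I^2 * R = 6.96^2 * 0.0055 = 0.2664 W

V=3.3047 V, P=23.00 W, Q=0.2664 W


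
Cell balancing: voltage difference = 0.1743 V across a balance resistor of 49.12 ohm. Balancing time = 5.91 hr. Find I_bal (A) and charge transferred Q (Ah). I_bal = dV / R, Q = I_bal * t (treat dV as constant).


I_bal = dV / R = 0.1743 / 49.12 = 0.0035485 A
Q = I_bal * t = 0.0035485 * 5.91 = 0.02097 Ah

I=0.0035485 A, Q=0.02097 Ah


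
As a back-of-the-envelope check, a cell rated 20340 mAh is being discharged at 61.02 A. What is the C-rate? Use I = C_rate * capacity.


Convert: capacity = 20340 mAh = 20.34 Ah
C_rate = I / capacity = 61.02 / 20.34 = 3C

3C


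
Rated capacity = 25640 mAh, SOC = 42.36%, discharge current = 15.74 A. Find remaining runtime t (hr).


Convert: C_total = 25640 mAh = 25.64 Ah
Step 1: remaining = SOC/100 * C_total = 42.36/100 * 25.64 = 10.861 Ah
Step 2: t = remaining / I = 10.861 / 15.74 = 0.6900 hr

0.6900 hr


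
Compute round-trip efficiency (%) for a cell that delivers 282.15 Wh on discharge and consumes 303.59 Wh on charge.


Round-trip efficiency = 282.15/303.59 * 100% = 92.94%

92.94%


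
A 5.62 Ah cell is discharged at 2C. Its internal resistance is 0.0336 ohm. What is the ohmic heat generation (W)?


Step 1: I = C_rate * capacity = 2 * 5.62 = 11.24 A
Step 2: Q = I^2 * R = 11.24^2 * 0.0336 = 126.34 * 0.0336 = 4.245 W

4.245 W


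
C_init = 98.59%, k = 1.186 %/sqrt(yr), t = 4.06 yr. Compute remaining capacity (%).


sqrt(t) = sqrt(4.06) = 2.0149
C_final = 98.59 - 1.186 * 2.0149 = 96.20%

96.20%


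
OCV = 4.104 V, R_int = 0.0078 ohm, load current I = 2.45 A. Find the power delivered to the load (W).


Step 1: V_terminal = OCV - I*R = 4.104 - 2.45 * 0.0078 = 4.0849 V
Step 2: P_out = V_terminal * I = 4.0849 * 2.45 = 10.01 W

10.01 W


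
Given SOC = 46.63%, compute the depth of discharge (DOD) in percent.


DOD = 100 - SOC = 100 - 46.63 = 53.37%

53.37%


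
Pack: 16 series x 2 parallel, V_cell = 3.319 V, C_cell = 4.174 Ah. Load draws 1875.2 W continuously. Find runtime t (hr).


Step 1: E_pack = Ns * V_cell * Np * C_cell = 16 * 3.319 * 2 * 4.174 = 443.31 Wh
Step 2: t = E_pack / P = 443.31 / 1875.2 = 0.2364 hr

0.2364 hr


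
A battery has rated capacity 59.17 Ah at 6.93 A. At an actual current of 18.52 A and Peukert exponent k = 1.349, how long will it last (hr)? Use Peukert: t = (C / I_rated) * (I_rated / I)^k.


t_rated = C / I_rated = 59.17 / 6.93 = 8.5382 hr
(I_rated/I)^k = (0.37419)^1.349 = 0.26552
t = t_rated * (I_rated/I)^k = 8.5382 * 0.26552 = 2.267 hr

2.267 hr


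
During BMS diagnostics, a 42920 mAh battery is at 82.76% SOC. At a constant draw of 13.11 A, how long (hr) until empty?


Convert: C_total = 42920 mAh = 42.92 Ah
Step 1: remaining = SOC/100 * C_total = 82.76/100 * 42.92 = 35.521 Ah
Step 2: t = remaining / I = 35.521 / 13.11 = 2.709 hr

2.709 hr


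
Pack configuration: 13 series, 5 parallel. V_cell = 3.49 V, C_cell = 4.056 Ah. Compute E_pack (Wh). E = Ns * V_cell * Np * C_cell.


V_pack = 13 * 3.49 = 45.37 V
C_pack = 5 * 4.056 = 20.28 Ah
E = V_pack * C_pack = 45.37 * 20.28 = 920.1 Wh

920.1 Wh


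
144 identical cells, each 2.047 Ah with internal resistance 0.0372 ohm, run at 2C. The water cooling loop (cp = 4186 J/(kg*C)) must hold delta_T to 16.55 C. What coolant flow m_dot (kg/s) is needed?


Step 1: I = 2 * 2.047 = 4.094 A
Step 2: Q_cell = I^2 * R = 4.094^2 * 0.0372 = 0.6235 W
Step 3: Q_total = 144 * 0.6235 = 89.784 W
Step 4: m_dot = Q_total / (cp * dT) = 89.784 / (4186 * 16.55) = 0.001296 kg/s

0.001296 kg/s


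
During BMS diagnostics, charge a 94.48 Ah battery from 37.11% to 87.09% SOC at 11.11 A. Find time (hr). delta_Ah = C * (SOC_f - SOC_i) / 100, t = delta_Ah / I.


delta_Ah = 94.48 * (87.09 - 37.11) / 100 = 47.221 Ah
t = delta_Ah / I = 47.221 / 11.11 = 4.250 hr

4.250 hr


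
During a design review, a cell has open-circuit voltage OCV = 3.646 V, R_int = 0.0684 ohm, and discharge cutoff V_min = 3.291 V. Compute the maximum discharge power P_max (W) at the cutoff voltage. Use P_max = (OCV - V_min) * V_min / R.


P_max = (OCV - V_min) * V_min / R = (3.646 - 3.291) * 3.291 / 0.0684 = 0.355 * 3.291 / 0.0684 = 17.08 W

17.08 W


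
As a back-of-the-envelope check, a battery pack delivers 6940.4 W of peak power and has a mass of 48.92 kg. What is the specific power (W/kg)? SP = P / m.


SP = P / m = 6940.4 / 48.92 = 141.9 W/kg

141.9 W/kg


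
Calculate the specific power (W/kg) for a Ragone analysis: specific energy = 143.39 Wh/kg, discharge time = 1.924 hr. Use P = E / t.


Specific power = 143.39 Wh/kg / 1.924 hr = 74.53 W/kg

74.53 W/kg


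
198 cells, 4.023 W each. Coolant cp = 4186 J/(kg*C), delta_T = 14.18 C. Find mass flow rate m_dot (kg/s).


Step 1: Total heat Q = 198 * 4.023 W = 796.55 W
Step 2: denom = cp * dT = 4186 * 14.18 = 59357
Step 3: m_dot = 796.55 / 59357 = 0.01342 kg/s

0.01342 kg/s


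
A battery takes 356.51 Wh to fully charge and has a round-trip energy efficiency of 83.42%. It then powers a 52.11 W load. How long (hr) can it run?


Step 1: E_discharge = eta/100 * E_charge = 83.42/100 * 356.51 = 297.4 Wh
Step 2: t = E_discharge / P = 297.4 / 52.11 = 5.707 hr

5.707 hr


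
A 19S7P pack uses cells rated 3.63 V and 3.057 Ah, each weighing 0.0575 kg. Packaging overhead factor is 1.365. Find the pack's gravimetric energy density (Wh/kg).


Step 1: V_pack = 19 * 3.63 = 68.97 V
Step 2: C_pack = 7 * 3.057 = 21.399 Ah
Step 3: E_pack = V_pack * C_pack = 68.97 * 21.399 = 1475.9 Wh
Step 4: m_pack = 19 * 7 * 0.0575 * 1.365 = 10.439 kg
Step 5: ED = E_pack / m_pack = 1475.9 / 10.439 = 141.4 Wh/kg

141.4 Wh/kg


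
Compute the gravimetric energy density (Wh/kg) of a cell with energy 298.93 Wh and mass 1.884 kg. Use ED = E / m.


ED = E / m = 298.93 / 1.884 = 158.7 Wh/kg

158.7 Wh/kg


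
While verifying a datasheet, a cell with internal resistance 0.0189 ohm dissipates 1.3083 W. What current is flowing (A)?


I = sqrt(Q / R) = sqrt(1.3083 / 0.0189) = sqrt(69.222) = 8.320 A

8.320 A


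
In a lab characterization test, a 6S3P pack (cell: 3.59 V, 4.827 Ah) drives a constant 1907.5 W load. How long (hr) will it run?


Step 1: E_pack = Ns * V_cell * Np * C_cell = 6 * 3.59 * 3 * 4.827 = 311.92 Wh
Step 2: t = E_pack / P = 311.92 / 1907.5 = 0.1635 hr

0.1635 hr


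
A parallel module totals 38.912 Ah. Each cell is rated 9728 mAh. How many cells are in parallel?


Convert: C_cell = 9728 mAh = 9.728 Ah
n = C_total / C_cell = 38.912 / 9.728 = 4

4


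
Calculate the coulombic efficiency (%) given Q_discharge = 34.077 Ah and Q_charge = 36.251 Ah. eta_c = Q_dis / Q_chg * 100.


Coulombic efficiency = 34.077/36.251 * 100% = 94.00%

94.00%


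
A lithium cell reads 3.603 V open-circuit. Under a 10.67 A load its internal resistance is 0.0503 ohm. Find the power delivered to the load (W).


Step 1: V_terminal = OCV - I*R = 3.603 - 10.67 * 0.0503 = 3.0663 V
Step 2: P_out = V_terminal * I = 3.0663 * 10.67 = 32.72 W

32.72 W


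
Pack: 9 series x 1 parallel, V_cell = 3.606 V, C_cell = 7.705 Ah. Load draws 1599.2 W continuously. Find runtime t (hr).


Step 1: E_pack = Ns * V_cell * Np * C_cell = 9 * 3.606 * 1 * 7.705 = 250.06 Wh
Step 2: t = E_pack / P = 250.06 / 1599.2 = 0.1564 hr

0.1564 hr


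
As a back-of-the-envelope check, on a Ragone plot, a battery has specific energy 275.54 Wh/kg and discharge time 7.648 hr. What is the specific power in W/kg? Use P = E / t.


Specific power = 275.54 Wh/kg / 7.648 hr = 36.03 W/kg

36.03 W/kg


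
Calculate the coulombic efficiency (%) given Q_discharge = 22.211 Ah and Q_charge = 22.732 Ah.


eta_c = Q_dis / Q_chg * 100 = 22.211 / 22.732 * 100 = 97.71%

97.71%


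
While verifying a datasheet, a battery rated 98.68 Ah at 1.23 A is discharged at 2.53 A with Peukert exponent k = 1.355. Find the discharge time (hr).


t_rated = C / I_rated = 98.68 / 1.23 = 80.228 hr
(I_rated/I)^k = (0.48617)^1.355 = 0.37636
t = t_rated * (I_rated/I)^k = 80.228 * 0.37636 = 30.19 hr

30.19 hr


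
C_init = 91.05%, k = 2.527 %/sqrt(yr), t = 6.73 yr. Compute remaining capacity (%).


sqrt(t) = sqrt(6.73) = 2.5942
C_final = 91.05 - 2.527 * 2.5942 = 84.49%

84.49%


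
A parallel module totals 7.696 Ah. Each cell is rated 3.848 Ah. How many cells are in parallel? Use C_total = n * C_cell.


n = C_total / C_cell = 7.696 / 3.848 = 2

2


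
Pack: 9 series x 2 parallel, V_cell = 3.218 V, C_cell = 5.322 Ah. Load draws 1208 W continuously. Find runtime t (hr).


Step 1: E_pack = Ns * V_cell * Np * C_cell = 9 * 3.218 * 2 * 5.322 = 308.27 Wh
Step 2: t = E_pack / P = 308.27 / 1208 = 0.2552 hr

0.2552 hr


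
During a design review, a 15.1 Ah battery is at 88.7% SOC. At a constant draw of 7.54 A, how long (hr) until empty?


Step 1: remaining = SOC/100 * C_total = 88.7/100 * 15.1 = 13.394 Ah
Step 2: t = remaining / I = 13.394 / 7.54 = 1.776 hr

1.776 hr


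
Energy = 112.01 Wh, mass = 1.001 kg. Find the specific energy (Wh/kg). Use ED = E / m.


Specific energy = 112.01 Wh / 1.001 kg = 111.9 Wh/kg

111.9 Wh/kg


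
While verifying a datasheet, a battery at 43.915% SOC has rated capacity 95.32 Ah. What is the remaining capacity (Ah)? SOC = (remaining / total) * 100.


remaining = SOC / 100 * total = 43.915 / 100 * 95.32 = 41.86 Ah

41.86 Ah


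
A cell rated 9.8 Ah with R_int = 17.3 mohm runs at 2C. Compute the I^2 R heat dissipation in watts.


Convert: R = 17.3 mohm = 0.0173 ohm
Step 1: I = C_rate * capacity = 2 * 9.8 = 19.6 A
Step 2: Q = I^2 * R = 19.6^2 * 0.0173 = 384.16 * 0.0173 = 6.646 W

6.646 W


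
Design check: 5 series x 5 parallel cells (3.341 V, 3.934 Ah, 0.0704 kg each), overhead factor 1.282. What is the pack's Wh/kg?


Step 1: V_pack = 5 * 3.341 = 16.705 V
Step 2: C_pack = 5 * 3.934 = 19.67 Ah
Step 3: E_pack = V_pack * C_pack = 16.705 * 19.67 = 328.59 Wh
Step 4: m_pack = 5 * 5 * 0.0704 * 1.282 = 2.2563 kg
Step 5: ED = E_pack / m_pack = 328.59 / 2.2563 = 145.6 Wh/kg

145.6 Wh/kg


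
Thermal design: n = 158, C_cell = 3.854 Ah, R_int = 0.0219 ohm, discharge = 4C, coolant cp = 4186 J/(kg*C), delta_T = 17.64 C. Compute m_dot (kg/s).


Step 1: I = 4 * 3.854 = 15.416 A
Step 2: Q_cell = I^2 * R = 15.416^2 * 0.0219 = 5.2046 W
Step 3: Q_total = 158 * 5.2046 = 822.33 W
Step 4: m_dot = Q_total / (cp * dT) = 822.33 / (4186 * 17.64) = 0.01114 kg/s

0.01114 kg/s


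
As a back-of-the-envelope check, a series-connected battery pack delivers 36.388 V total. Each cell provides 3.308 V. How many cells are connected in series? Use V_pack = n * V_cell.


Rearranging: n = V_pack / V_cell = 36.388 / 3.308 = 11 cells

11


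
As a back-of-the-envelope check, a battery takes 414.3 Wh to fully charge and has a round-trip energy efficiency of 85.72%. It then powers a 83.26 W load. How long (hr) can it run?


Step 1: E_discharge = eta/100 * E_charge = 85.72/100 * 414.3 = 355.14 Wh
Step 2: t = E_discharge / P = 355.14 / 83.26 = 4.265 hr

4.265 hr


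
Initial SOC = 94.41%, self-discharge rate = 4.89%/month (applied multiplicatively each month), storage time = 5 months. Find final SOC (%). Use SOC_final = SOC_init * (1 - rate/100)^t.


decay = (1 - 4.89/100)^5 = 0.77827
SOC_final = 94.41 * 0.77827 = 73.48%

73.48%


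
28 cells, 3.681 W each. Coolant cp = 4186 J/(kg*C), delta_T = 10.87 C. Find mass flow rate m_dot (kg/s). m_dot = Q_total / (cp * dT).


Step 1: Total heat Q = 28 * 3.681 W = 103.07 W
Step 2: denom = cp * dT = 4186 * 10.87 = 45502
Step 3: m_dot = 103.07 / 45502 = 0.002265 kg/s

0.002265 kg/s


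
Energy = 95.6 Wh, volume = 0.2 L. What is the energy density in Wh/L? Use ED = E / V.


ED = E / V = 95.6 / 0.2 = 478.0 Wh/L

478.0 Wh/L


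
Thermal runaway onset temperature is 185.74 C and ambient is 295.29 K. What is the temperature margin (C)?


Convert: T_ambient = 295.29 K = 22.14 C
margin = 185.74 - 22.14 = 163.6 C

163.6 C


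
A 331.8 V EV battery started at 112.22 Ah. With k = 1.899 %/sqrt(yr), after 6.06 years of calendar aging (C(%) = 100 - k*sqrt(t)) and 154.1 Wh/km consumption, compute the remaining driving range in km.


Step 1: capacity retention = 100 - 1.899 * sqrt(6.06) = 100 - 1.899 * 2.4617 = 95.325%
Step 2: C_now = 112.22 * 95.325/100 = 106.97 Ah
Step 3: E_pack = V * C_now = 331.8 * 106.97 = 35493 Wh
Step 4: range = E_pack / consumption = 35493 / 154.1 = 230.3 km

230.3 km


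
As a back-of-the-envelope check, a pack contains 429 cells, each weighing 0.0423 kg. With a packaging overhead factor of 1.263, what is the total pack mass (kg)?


m_pack = n * m_cell * overhead = 429 * 0.0423 * 1.263 = 22.92 kg

22.92 kg


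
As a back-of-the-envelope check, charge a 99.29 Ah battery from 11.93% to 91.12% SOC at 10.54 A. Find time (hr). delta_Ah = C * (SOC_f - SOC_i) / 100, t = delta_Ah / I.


Step 1: dSOC = 91.12% - 11.93% = 79.19%
Step 2: delta_Ah = 99.29 * 79.19 / 100 = 78.628 Ah
Step 3: t = 78.628 / 10.54 = 7.460 hr

7.460 hr


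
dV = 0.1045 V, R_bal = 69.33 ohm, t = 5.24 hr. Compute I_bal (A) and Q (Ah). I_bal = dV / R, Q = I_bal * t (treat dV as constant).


I_bal = dV / R = 0.1045 / 69.33 = 0.0015073 A
Q = I_bal * t = 0.0015073 * 5.24 = 0.007898 Ah

I=0.0015073 A, Q=0.007898 Ah


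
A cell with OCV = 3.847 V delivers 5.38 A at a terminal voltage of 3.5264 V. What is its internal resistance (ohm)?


R = (OCV - V) / I = (3.847 - 3.5264) / 5.38 = 0.05959 ohm

0.05959 ohm


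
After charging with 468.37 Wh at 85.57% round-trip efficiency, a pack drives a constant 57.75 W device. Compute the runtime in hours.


Step 1: E_discharge = eta/100 * E_charge = 85.57/100 * 468.37 = 400.78 Wh
Step 2: t = E_discharge / P = 400.78 / 57.75 = 6.940 hr

6.940 hr


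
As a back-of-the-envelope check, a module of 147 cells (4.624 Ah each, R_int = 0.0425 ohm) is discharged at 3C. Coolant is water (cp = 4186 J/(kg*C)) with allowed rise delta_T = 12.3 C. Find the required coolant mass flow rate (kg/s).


Step 1: I = 3 * 4.624 = 13.872 A
Step 2: Q_cell = I^2 * R = 13.872^2 * 0.0425 = 8.1784 W
Step 3: Q_total = 147 * 8.1784 = 1202.2 W
Step 4: m_dot = Q_total / (cp * dT) = 1202.2 / (4186 * 12.3) = 0.02335 kg/s

0.02335 kg/s


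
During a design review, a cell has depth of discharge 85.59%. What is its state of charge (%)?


SOC = 100 - DOD = 100 - 85.59 = 14.41%

14.41%


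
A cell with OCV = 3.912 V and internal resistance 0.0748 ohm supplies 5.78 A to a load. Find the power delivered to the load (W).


Step 1: V_terminal = OCV - I*R = 3.912 - 5.78 * 0.0748 = 3.4797 V
Step 2: P_out = V_terminal * I = 3.4797 * 5.78 = 20.11 W

20.11 W


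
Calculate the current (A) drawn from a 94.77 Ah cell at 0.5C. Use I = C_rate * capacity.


I = C_rate * capacity = 0.5 * 94.77 = 47.385 A

47.385 A


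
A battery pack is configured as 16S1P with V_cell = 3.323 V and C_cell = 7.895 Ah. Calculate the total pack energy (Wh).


E = Ns * Vcell * Np * Ccell = 16 * 3.323 * 1 * 7.895 = 419.8 Wh

419.8 Wh


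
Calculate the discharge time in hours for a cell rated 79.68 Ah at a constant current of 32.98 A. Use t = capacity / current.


Runtime = 79.68 Ah / 32.98 A = 2.416 hr

2.416 hr


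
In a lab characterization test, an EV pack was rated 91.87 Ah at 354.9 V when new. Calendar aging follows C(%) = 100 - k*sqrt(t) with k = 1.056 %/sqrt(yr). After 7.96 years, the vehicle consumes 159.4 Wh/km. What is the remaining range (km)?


Step 1: capacity retention = 100 - 1.056 * sqrt(7.96) = 100 - 1.056 * 2.8213 = 97.021%
Step 2: C_now = 91.87 * 97.021/100 = 89.133 Ah
Step 3: E_pack = V * C_now = 354.9 * 89.133 = 31633 Wh
Step 4: range = E_pack / consumption = 31633 / 159.4 = 198.5 km

198.5 km


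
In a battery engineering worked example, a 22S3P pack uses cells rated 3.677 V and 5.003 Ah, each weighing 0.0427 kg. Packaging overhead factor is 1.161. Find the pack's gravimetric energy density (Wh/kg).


Step 1: V_pack = 22 * 3.677 = 80.894 V
Step 2: C_pack = 3 * 5.003 = 15.009 Ah
Step 3: E_pack = V_pack * C_pack = 80.894 * 15.009 = 1214.1 Wh
Step 4: m_pack = 22 * 3 * 0.0427 * 1.161 = 3.2719 kg
Step 5: ED = E_pack / m_pack = 1214.1 / 3.2719 = 371.1 Wh/kg

371.1 Wh/kg


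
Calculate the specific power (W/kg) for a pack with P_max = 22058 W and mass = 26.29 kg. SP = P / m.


SP = P / m = 22058 / 26.29 = 839.0 W/kg

839.0 W/kg


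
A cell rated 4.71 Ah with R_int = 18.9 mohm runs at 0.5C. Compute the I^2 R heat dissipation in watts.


Convert: R = 18.9 mohm = 0.0189 ohm
Step 1: I = C_rate * capacity = 0.5 * 4.71 = 2.355 A
Step 2: Q = I^2 * R = 2.355^2 * 0.0189 = 5.546 * 0.0189 = 0.1048 W

0.1048 W


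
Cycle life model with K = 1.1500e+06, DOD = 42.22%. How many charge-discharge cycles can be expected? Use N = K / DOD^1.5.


DOD^1.5 = 274.33
N = K / DOD^1.5 = 1.1500e+06 / 274.33 = 4192

4192 cycles


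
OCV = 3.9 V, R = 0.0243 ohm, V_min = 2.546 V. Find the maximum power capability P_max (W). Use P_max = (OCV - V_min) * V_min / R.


dV = OCV - V_min = 1.354 V (so I_max = dV / R)
P_max = dV * V_min / R = 1.354 * 2.546 / 0.0243 = 141.9 W

141.9 W


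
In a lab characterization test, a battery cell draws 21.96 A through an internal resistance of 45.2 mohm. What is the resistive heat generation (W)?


Convert: R = 45.2 mohm = 0.0452 ohm
I^2 = 482.24
Q = 482.24 * 0.0452 = 21.80 W

21.80 W


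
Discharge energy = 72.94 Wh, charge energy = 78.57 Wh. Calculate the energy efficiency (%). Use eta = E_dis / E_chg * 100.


eta_e = E_dis / E_chg * 100 = 72.94 / 78.57 * 100 = 92.83%

92.83%


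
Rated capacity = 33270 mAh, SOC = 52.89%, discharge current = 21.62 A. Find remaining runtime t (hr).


Convert: C_total = 33270 mAh = 33.27 Ah
Step 1: remaining = SOC/100 * C_total = 52.89/100 * 33.27 = 17.597 Ah
Step 2: t = remaining / I = 17.597 / 21.62 = 0.8139 hr

0.8139 hr


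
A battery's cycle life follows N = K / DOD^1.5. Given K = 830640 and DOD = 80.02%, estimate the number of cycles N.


DOD^1.5 = 715.81
N = K / DOD^1.5 = 830640 / 715.81 = 1160

1160 cycles


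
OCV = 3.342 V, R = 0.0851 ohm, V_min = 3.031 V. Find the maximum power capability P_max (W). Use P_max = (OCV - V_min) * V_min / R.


dV = OCV - V_min = 0.311 V (so I_max = dV / R)
P_max = dV * V_min / R = 0.311 * 3.031 / 0.0851 = 11.08 W

11.08 W


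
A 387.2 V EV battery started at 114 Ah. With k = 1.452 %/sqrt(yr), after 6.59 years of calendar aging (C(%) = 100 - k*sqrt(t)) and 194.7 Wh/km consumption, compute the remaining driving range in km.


Step 1: capacity retention = 100 - 1.452 * sqrt(6.59) = 100 - 1.452 * 2.5671 = 96.273%
Step 2: C_now = 114 * 96.273/100 = 109.75 Ah
Step 3: E_pack = V * C_now = 387.2 * 109.75 = 42495 Wh
Step 4: range = E_pack / consumption = 42495 / 194.7 = 218.3 km

218.3 km


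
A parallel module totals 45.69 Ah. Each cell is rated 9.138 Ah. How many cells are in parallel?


n = C_total / C_cell = 45.69 / 9.138 = 5

5


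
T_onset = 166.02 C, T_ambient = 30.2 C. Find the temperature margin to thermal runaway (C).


margin = T_onset - T_ambient = 166.02 - 30.2 = 135.82 C

135.82 C


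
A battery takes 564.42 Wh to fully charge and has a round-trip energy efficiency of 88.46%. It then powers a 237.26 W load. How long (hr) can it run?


Step 1: E_discharge = eta/100 * E_charge = 88.46/100 * 564.42 = 499.29 Wh
Step 2: t = E_discharge / P = 499.29 / 237.26 = 2.104 hr

2.104 hr


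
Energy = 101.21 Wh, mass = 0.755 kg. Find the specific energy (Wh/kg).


ED = E / m = 101.21 / 0.755 = 134.1 Wh/kg

134.1 Wh/kg


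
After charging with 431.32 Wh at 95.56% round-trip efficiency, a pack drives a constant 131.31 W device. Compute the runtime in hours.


Step 1: E_discharge = eta/100 * E_charge = 95.56/100 * 431.32 = 412.17 Wh
Step 2: t = E_discharge / P = 412.17 / 131.31 = 3.139 hr

3.139 hr


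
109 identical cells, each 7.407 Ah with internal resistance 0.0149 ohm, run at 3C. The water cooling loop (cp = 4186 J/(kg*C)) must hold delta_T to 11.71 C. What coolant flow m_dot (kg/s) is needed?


Step 1: I = 3 * 7.407 = 22.221 A
Step 2: Q_cell = I^2 * R = 22.221^2 * 0.0149 = 7.3572 W
Step 3: Q_total = 109 * 7.3572 = 801.93 W
Step 4: m_dot = Q_total / (cp * dT) = 801.93 / (4186 * 11.71) = 0.01636 kg/s

0.01636 kg/s


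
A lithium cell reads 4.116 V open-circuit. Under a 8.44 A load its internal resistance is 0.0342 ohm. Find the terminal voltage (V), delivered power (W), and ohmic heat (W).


Step 1: V_terminal = OCV - I*R = 4.116 - 8.44 * 0.0342 = 3.8274 V
Step 2: P_out = V_terminal * I = 3.8274 * 8.44 = 32.30 W
Step 3: Q = I^2 * R = 8.44^2 * 0.0342 = 2.436 W

V=3.8274 V, P=32.30 W, Q=2.436 W


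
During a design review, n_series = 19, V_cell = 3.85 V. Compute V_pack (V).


V_pack = n * V_cell = 19 * 3.85 = 73.15 V

73.15 V


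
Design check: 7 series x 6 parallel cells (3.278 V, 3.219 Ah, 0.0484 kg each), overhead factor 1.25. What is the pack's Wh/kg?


Step 1: V_pack = 7 * 3.278 = 22.946 V
Step 2: C_pack = 6 * 3.219 = 19.314 Ah
Step 3: E_pack = V_pack * C_pack = 22.946 * 19.314 = 443.18 Wh
Step 4: m_pack = 7 * 6 * 0.0484 * 1.25 = 2.541 kg
Step 5: ED = E_pack / m_pack = 443.18 / 2.541 = 174.4 Wh/kg

174.4 Wh/kg


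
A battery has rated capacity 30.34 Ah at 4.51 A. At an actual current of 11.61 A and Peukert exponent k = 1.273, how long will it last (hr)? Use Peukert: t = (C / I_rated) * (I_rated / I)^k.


t_rated = C / I_rated = 30.34 / 4.51 = 6.7273 hr
(I_rated/I)^k = (0.38846)^1.273 = 0.30008
t = t_rated * (I_rated/I)^k = 6.7273 * 0.30008 = 2.019 hr

2.019 hr


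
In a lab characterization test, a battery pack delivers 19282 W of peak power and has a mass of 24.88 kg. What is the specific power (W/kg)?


SP = P / m = 19282 / 24.88 = 775.0 W/kg

775.0 W/kg


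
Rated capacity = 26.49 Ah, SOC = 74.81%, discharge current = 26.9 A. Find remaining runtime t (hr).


Step 1: remaining = SOC/100 * C_total = 74.81/100 * 26.49 = 19.817 Ah
Step 2: t = remaining / I = 19.817 / 26.9 = 0.7367 hr

0.7367 hr


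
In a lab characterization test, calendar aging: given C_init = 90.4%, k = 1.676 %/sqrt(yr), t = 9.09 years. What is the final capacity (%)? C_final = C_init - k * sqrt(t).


Step 1: sqrt(9.09 yr) = 3.015
Step 2: drop = 1.676 * 3.015 = 5.0531
Step 3: C_final = 90.4 - 5.0531 = 85.35%

85.35%


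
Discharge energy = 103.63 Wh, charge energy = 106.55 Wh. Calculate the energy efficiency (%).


eta_e = E_dis / E_chg * 100 = 103.63 / 106.55 * 100 = 97.26%

97.26%


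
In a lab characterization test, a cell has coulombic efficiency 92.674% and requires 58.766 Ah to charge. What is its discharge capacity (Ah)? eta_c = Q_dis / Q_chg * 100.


Q_dis = eta/100 * Q_chg = 92.674/100 * 58.766 = 54.46 Ah

54.46 Ah


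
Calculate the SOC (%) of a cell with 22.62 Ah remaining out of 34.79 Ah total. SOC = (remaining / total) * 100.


SOC = (remaining / total) * 100 = (22.62 / 34.79) * 100 = 65.02%

65.02%


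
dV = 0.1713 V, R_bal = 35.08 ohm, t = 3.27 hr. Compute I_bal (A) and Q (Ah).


First, Ohm's law: I_bal = 0.1713 V / 35.08 ohm = 0.0048831 A
Then Q = I * t = 0.0048831 A * 3.27 hr = 0.01597 Ah

I=0.0048831 A, Q=0.01597 Ah


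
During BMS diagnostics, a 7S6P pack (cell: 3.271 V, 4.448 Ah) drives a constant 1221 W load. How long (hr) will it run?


Step 1: E_pack = Ns * V_cell * Np * C_cell = 7 * 3.271 * 6 * 4.448 = 611.08 Wh
Step 2: t = E_pack / P = 611.08 / 1221 = 0.5005 hr

0.5005 hr


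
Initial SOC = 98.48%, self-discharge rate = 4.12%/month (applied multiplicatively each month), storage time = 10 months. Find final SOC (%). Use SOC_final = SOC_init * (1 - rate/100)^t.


decay = (1 - 4.12/100)^10 = 0.65657
SOC_final = 98.48 * 0.65657 = 64.66%

64.66%


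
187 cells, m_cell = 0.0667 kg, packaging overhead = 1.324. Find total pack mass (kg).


Cell mass sum = 187 * 0.0667 = 12.473 kg
With overhead 1.324: m_pack = 12.473 * 1.324 = 16.51 kg

16.51 kg


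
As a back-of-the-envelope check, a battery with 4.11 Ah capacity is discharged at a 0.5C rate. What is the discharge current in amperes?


At 0.5C: I = 0.5 * 4.11 Ah = 2.055 A

2.055 A


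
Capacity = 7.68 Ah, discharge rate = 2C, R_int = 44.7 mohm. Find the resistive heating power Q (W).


Convert: R = 44.7 mohm = 0.0447 ohm
Step 1: I = C_rate * capacity = 2 * 7.68 = 15.36 A
Step 2: Q = I^2 * R = 15.36^2 * 0.0447 = 235.93 * 0.0447 = 10.55 W

10.55 W


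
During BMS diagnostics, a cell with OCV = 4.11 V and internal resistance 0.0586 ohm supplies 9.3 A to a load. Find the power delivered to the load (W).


Step 1: V_terminal = OCV - I*R = 4.11 - 9.3 * 0.0586 = 3.565 V
Step 2: P_out = V_terminal * I = 3.565 * 9.3 = 33.15 W

33.15 W
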